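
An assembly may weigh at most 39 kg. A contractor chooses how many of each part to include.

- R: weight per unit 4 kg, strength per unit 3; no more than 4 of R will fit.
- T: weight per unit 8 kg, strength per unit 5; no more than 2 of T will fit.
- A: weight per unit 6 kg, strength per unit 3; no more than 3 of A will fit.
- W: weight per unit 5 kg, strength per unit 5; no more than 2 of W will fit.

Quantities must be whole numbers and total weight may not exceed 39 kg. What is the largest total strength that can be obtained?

3×R, 2×T, and 2×W: weight 38 ≤ 39, strength 3·3 + 2·5 + 2·5 = 29.
4×R, 2×A, and 2×W: weight 38 ≤ 39, strength 4·3 + 2·3 + 2·5 = 28.
Best is 29.

29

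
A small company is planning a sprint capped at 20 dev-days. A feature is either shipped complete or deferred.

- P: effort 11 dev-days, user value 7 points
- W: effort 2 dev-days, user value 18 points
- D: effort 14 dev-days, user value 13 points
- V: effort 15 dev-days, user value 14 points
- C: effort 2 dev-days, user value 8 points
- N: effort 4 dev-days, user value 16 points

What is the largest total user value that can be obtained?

49

P + W + C + N: effort 11 + 2 + 2 + 4 = 19 ≤ 20, user value 7 + 18 + 8 + 16 = 49.
W + C + N: effort 2 + 2 + 4 = 8 ≤ 20, user value 18 + 8 + 16 = 42.
W + D + N: effort 2 + 14 + 4 = 20 ≤ 20, user value 18 + 13 + 16 = 47.
Best is P, W, C, and N with total user value 49.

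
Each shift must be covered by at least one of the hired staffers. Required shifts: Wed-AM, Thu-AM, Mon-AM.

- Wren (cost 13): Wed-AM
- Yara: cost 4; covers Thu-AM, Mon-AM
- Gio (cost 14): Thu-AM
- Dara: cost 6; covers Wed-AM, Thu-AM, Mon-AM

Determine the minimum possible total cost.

Dara alone covers Wed-AM, Thu-AM, Mon-AM — every shift.
Total cost: 6.

6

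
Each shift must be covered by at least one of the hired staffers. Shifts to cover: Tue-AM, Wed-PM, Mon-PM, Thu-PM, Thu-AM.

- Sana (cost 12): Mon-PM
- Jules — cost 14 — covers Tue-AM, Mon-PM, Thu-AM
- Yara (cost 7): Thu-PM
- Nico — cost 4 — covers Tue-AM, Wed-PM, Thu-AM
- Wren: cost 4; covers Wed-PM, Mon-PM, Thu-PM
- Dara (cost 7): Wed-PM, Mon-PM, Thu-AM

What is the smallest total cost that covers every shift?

Choose Nico and Wren: together they cover Tue-AM, Wed-PM, Mon-PM, Thu-PM, Thu-AM — every shift.
Total cost: 4 + 4 = 8.
No cover costs less than 8.

8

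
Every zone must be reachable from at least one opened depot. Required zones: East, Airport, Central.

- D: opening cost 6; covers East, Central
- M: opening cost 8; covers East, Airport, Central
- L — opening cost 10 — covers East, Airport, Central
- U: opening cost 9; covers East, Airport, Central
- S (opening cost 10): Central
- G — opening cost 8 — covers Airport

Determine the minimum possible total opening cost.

8

This is a weighted set-cover instance.
M alone covers East, Airport, Central — every zone.
Total opening cost: 8.
No cover costs less than 8.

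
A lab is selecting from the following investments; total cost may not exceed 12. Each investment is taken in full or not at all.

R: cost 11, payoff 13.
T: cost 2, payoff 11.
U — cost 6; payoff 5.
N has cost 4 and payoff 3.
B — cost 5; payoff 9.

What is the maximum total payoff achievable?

23

Take T, N, and B: cost 2 + 4 + 5 = 11 ≤ 12, payoff 11 + 3 + 9 = 23.
No other feasible combination does better.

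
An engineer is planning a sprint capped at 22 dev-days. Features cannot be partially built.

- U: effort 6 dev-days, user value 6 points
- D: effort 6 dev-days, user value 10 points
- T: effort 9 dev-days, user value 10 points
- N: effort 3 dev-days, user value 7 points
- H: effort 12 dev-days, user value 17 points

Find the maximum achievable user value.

34

Allowing fractional choices, the relaxed optimum would be about 35.1, but features are indivisible.
D + T + N: effort 6 + 9 + 3 = 18 ≤ 22, user value 10 + 10 + 7 = 27.
U + N + H: effort 6 + 3 + 12 = 21 ≤ 22, user value 6 + 7 + 17 = 30.
D + N + H: effort 6 + 3 + 12 = 21 ≤ 22, user value 10 + 7 + 17 = 34.
Best is D, N, and H with total user value 34.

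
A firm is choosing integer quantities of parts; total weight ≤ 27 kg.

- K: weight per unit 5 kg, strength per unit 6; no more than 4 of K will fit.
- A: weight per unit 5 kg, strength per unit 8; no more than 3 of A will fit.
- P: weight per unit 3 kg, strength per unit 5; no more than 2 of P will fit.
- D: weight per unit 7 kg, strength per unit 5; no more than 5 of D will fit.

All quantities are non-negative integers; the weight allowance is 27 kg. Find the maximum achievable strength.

P has the best ratio (5/3); taking only P gives at most 2×5 = 10 (stopped by the supply cap of 2).
Mixing does better — 1×K, 3×A, and 2×P: weight 26 ≤ 27, strength 1·6 + 3·8 + 2·5 = 40.

40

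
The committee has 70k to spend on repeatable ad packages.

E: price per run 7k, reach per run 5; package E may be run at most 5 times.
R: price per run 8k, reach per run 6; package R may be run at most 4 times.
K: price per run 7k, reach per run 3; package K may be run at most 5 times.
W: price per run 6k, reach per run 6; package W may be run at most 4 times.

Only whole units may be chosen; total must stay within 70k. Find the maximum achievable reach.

This is a bounded integer knapsack.
W has the best ratio (6/6); taking only W gives at most 4×6 = 24 (stopped by the supply cap of 4).
Mixing does better — 2×E, 4×R, and 4×W: price 70 ≤ 70, reach 2·5 + 4·6 + 4·6 = 58.

58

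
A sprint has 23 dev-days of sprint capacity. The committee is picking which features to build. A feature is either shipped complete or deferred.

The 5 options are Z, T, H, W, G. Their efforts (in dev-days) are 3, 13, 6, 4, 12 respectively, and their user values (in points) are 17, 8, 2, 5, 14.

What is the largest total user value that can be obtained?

36

Treat it as a binary knapsack problem.
Allowing fractional choices, the relaxed optimum would be about 38.5, but features are indivisible.
Z + G: effort 3 + 12 = 15 ≤ 23, user value 17 + 14 = 31.
Z + H + G: effort 3 + 6 + 12 = 21 ≤ 23, user value 17 + 2 + 14 = 33.
Z + W + G: effort 3 + 4 + 12 = 19 ≤ 23, user value 17 + 5 + 14 = 36.
Best is Z, W, and G with total user value 36.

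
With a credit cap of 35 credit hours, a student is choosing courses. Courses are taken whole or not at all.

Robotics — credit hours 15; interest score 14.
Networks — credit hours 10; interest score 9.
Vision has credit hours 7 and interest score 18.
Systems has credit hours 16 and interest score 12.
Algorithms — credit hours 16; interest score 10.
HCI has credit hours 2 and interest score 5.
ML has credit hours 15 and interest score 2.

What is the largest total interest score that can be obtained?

This is an integer program with binary decision variables.
Allowing fractional choices, the relaxed optimum would be about 46.8, but courses are indivisible.
Networks + Vision + Algorithms + HCI: credit hours 10 + 7 + 16 + 2 = 35 ≤ 35, interest score 9 + 18 + 10 + 5 = 42.
Networks + Vision + Systems + HCI: credit hours 10 + 7 + 16 + 2 = 35 ≤ 35, interest score 9 + 18 + 12 + 5 = 44.
Robotics + Networks + Vision + HCI: credit hours 15 + 10 + 7 + 2 = 34 ≤ 35, interest score 14 + 9 + 18 + 5 = 46.
Best is Robotics, Networks, Vision, and HCI with total interest score 46.

46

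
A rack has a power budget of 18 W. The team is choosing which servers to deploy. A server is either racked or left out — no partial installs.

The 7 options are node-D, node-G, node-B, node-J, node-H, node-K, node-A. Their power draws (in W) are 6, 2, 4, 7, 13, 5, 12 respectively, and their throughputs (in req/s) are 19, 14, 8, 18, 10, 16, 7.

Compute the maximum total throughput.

Treat it as a binary knapsack problem.
Allowing fractional choices, the relaxed optimum would be about 61.9, but servers are indivisible.
node-D + node-G + node-B + node-K: power draw 6 + 2 + 4 + 5 = 17 ≤ 18, throughput 19 + 14 + 8 + 16 = 57.
node-G + node-B + node-J + node-K: power draw 2 + 4 + 7 + 5 = 18 ≤ 18, throughput 14 + 8 + 18 + 16 = 56.
node-D + node-J + node-K: power draw 6 + 7 + 5 = 18 ≤ 18, throughput 19 + 18 + 16 = 53.
Best is node-D, node-G, node-B, and node-K with total throughput 57.

57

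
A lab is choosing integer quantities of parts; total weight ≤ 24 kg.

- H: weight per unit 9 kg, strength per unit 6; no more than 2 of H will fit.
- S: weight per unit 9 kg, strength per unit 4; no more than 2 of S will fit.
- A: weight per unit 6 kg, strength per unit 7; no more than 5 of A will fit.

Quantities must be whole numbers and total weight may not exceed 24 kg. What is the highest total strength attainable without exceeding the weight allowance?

28

This is a bounded integer knapsack.
3×A: weight 18 ≤ 24, strength 3·7 = 21.
4×A: weight 24 ≤ 24, strength 4·7 = 28.
Best is 28.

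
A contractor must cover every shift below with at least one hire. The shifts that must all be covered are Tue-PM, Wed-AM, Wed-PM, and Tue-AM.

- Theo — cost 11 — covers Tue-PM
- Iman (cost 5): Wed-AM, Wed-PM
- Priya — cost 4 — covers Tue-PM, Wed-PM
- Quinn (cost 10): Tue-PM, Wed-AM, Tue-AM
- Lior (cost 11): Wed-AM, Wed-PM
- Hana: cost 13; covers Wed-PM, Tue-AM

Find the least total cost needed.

14

This is an integer covering problem.
Choose Priya and Quinn: together they cover Tue-PM, Wed-AM, Wed-PM, Tue-AM — every shift.
Total cost: 4 + 10 = 14.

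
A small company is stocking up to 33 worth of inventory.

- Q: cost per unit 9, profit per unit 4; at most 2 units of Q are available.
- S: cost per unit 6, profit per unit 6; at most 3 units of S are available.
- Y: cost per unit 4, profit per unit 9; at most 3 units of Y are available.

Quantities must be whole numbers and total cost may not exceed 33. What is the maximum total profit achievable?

45

Take 3×S and 3×Y: cost 30 ≤ 33, profit 3·6 + 3·9 = 45.
Y has the best ratio (9/4) and is taken to its limit of 3; remaining capacity is filled optimally with the others.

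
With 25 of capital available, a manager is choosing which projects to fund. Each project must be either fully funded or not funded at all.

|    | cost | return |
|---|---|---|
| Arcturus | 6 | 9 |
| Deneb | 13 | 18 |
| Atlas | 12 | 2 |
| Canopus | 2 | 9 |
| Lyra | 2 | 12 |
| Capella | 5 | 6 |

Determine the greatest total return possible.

Take Arcturus, Deneb, Canopus, and Lyra: cost 6 + 13 + 2 + 2 = 23 ≤ 25, return 9 + 18 + 9 + 12 = 48.
No other feasible combination does better.

48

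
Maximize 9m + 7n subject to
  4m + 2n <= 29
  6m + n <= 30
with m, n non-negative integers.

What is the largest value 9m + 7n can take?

The continuous relaxation peaks at (0, 14.5) with value 101.50; rounding to a feasible lattice point costs some objective.
(m,n)=(0,14) is feasible, giving 98.
(m,n)=(0,13) is feasible, giving 91.
The best lattice point is (0,14), giving 98.

98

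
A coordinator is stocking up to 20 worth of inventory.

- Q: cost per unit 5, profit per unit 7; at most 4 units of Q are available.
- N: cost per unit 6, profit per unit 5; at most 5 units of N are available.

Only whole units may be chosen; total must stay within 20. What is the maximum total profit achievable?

28

Q has the best ratio (7/5); taking only Q gives at most 4×7 = 28 (stopped by the cost limit).
Optimal: 4×Q: cost 20 ≤ 20, profit 4·7 = 28.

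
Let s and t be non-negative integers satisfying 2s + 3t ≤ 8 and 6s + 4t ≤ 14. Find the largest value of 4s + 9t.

Relaxing integrality, the LP optimum is 24.00 at (s,t) = (0, 2.67), which is not an integer point.
(s,t)=(1,2) is feasible, giving 22.
(s,t)=(0,2) is feasible, giving 18.
(s,t)=(1,1) is feasible, giving 13.
No feasible integer point exceeds 22.

22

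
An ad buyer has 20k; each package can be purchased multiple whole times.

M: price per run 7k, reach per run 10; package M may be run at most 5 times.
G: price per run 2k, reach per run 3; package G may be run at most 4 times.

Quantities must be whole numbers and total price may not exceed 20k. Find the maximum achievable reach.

This is a bounded integer knapsack.
2×M and 2×G: price 18 ≤ 20, reach 2·10 + 2·3 = 26.
2×M and 3×G: price 20 ≤ 20, reach 2·10 + 3·3 = 29.
Best is 29.

29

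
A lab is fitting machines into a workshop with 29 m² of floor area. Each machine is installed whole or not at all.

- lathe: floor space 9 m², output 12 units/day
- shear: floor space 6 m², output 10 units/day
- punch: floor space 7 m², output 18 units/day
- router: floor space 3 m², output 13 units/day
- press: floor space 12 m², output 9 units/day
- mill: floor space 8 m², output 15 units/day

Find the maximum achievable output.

58

This is a 0-1 knapsack instance.
Allowing fractional choices, the relaxed optimum would be about 62.7, but machines are indivisible.
lathe + punch + router + mill: floor space 9 + 7 + 3 + 8 = 27 ≤ 29, output 12 + 18 + 13 + 15 = 58.
shear + punch + router + mill: floor space 6 + 7 + 3 + 8 = 24 ≤ 29, output 10 + 18 + 13 + 15 = 56.
lathe + shear + punch + router: floor space 9 + 6 + 7 + 3 = 25 ≤ 29, output 12 + 10 + 18 + 13 = 53.
Best is lathe, punch, router, and mill with total output 58.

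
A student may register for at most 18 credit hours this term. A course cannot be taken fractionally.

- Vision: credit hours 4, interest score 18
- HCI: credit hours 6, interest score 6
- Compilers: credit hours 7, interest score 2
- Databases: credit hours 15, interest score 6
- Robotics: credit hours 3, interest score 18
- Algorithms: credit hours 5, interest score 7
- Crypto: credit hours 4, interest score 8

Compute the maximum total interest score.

51

Take Vision, Robotics, Algorithms, and Crypto: credit hours 4 + 3 + 5 + 4 = 16 ≤ 18, interest score 18 + 18 + 7 + 8 = 51.
No other feasible combination does better.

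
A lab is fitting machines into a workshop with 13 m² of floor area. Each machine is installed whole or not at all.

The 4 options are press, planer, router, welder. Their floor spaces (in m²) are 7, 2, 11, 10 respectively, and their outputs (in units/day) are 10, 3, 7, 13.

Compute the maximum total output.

16

planer + welder: floor space 2 + 10 = 12 ≤ 13, output 3 + 13 = 16.
welder: floor space 10 ≤ 13, output 13.
press + planer: floor space 7 + 2 = 9 ≤ 13, output 10 + 3 = 13.
Best is planer and welder with total output 16.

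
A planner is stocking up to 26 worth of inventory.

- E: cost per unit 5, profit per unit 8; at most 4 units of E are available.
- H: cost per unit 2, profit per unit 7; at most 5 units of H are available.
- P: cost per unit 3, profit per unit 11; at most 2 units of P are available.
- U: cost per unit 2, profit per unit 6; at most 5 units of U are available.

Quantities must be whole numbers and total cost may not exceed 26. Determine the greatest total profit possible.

5×H, 2×P, and 5×U: cost 26 ≤ 26, profit 5·7 + 2·11 + 5·6 = 87.
5×H, 2×P, and 4×U: cost 24 ≤ 26, profit 5·7 + 2·11 + 4·6 = 81.
Best is 87.

87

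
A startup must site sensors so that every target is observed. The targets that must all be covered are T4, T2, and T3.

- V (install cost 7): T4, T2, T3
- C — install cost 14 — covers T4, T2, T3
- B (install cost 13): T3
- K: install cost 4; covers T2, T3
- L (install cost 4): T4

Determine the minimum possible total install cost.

The greedy cost-per-new-target heuristic would pick K and L for 8, but a cheaper cover exists.
V alone covers T4, T2, T3 — every target.
Total install cost: 7.
No cover costs less than 7.

7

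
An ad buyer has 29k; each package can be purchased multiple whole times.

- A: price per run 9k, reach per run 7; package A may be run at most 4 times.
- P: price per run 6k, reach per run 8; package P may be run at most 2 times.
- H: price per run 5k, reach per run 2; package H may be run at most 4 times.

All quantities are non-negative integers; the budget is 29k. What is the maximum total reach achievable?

25

P has the best ratio (8/6); taking only P gives at most 2×8 = 16 (stopped by the supply cap of 2).
Mixing does better — 1×A, 2×P, and 1×H: price 26 ≤ 29, reach 1·7 + 2·8 + 1·2 = 25.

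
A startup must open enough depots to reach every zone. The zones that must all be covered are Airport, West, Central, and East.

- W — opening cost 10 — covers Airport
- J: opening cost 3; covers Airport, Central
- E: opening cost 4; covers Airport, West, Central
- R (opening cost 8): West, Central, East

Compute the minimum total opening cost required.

11

The greedy cost-per-new-zone heuristic would pick E and R for 12, but a cheaper cover exists.
Choose J and R: together they cover Airport, West, Central, East — every zone.
Total opening cost: 3 + 8 = 11.
No cover costs less than 11.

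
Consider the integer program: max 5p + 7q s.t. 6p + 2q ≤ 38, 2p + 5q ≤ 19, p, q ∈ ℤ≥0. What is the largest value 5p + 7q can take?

Relaxing integrality, the LP optimum is 39.46 at (p,q) = (5.85, 1.46), which is not an integer point.
(p,q)=(6,1): 6·6+2·1=38≤38, 2·6+5·1=17≤19, objective 37.
(p,q)=(4,2): 6·4+2·2=28≤38, 2·4+5·2=18≤19, objective 34.
(p,q)=(5,1): 6·5+2·1=32≤38, 2·5+5·1=15≤19, objective 32.
No feasible integer point exceeds 37.

37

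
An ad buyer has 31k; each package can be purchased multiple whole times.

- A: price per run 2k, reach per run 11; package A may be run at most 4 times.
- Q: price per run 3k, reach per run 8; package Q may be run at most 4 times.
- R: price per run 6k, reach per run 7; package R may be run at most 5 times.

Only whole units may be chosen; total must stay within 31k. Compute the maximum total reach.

83

4×A, 4×Q, and 1×R: price 26 ≤ 31, reach 4·11 + 4·8 + 1·7 = 83.
4×A, 3×Q, and 2×R: price 29 ≤ 31, reach 4·11 + 3·8 + 2·7 = 82.
Best is 83.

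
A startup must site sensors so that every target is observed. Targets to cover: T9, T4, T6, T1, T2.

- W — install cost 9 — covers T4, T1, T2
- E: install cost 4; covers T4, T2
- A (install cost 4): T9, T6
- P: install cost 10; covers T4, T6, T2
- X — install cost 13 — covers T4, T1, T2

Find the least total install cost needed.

13

The greedy cost-per-new-target heuristic would pick E, A, and W for 17, but a cheaper cover exists.
Choose W and A: together they cover T9, T4, T6, T1, T2 — every target.
Total install cost: 9 + 4 = 13.
No cover costs less than 13.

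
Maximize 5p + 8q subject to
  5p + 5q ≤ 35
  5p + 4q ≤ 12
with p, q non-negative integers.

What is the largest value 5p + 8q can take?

(p,q)=(0,3): 5·0+5·3=15≤35, 5·0+4·3=12≤12, objective 24.
(p,q)=(0,2): 5·0+5·2=10≤35, 5·0+4·2=8≤12, objective 16.
Maximum is 24 at (p,q)=(0,3).

24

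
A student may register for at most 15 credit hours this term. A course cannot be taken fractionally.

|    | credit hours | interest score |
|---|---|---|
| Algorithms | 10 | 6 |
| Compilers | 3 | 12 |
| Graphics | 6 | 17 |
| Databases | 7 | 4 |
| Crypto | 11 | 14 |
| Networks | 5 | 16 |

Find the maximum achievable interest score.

Take Compilers, Graphics, and Networks: credit hours 3 + 6 + 5 = 14 ≤ 15, interest score 12 + 17 + 16 = 45.
No other feasible combination does better.

45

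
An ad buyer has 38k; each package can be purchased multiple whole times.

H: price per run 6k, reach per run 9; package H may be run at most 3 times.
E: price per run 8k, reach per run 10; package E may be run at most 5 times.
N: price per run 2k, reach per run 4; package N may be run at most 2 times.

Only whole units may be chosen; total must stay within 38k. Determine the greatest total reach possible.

55

This is a bounded integer knapsack.
Take 3×H, 2×E, and 2×N: price 38 ≤ 38, reach 3·9 + 2·10 + 2·4 = 55.
N has the best ratio (4/2) and is taken to its limit of 2; remaining capacity is filled optimally with the others.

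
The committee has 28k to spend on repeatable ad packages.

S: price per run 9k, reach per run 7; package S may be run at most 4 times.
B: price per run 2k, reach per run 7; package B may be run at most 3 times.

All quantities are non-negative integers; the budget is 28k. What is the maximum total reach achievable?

2×S and 3×B: price 24 ≤ 28, reach 2·7 + 3·7 = 35.
1×S and 3×B: price 15 ≤ 28, reach 1·7 + 3·7 = 28.
Best is 35.

35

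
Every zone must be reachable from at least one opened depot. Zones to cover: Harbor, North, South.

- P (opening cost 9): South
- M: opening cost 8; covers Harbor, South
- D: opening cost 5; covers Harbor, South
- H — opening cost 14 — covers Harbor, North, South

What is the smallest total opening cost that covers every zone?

The greedy cost-per-new-zone heuristic would pick D and H for 19, but a cheaper cover exists.
H alone covers Harbor, North, South — every zone.
Total opening cost: 14.
No cover costs less than 14.

14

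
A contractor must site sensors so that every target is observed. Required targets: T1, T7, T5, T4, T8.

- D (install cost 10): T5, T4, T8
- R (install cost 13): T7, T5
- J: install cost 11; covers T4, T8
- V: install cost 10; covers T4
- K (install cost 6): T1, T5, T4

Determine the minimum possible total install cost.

This is an integer covering problem.
Choose D, R, and K: together they cover T1, T7, T5, T4, T8 — every target.
Total install cost: 10 + 13 + 6 = 29.

29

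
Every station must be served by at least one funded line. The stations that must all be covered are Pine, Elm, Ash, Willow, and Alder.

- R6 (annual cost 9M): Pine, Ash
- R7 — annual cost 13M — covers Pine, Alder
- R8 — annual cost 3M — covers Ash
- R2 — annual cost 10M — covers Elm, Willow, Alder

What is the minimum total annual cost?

The greedy cost-per-new-station heuristic would pick R8, R2, and R6 for 22, but a cheaper cover exists.
Choose R6 and R2: together they cover Pine, Elm, Ash, Willow, Alder — every station.
Total annual cost: 9 + 10 = 19.
No cover costs less than 19.

19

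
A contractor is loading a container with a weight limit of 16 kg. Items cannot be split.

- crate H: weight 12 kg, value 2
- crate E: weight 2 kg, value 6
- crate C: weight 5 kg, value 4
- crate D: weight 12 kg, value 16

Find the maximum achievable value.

22

Allowing fractional choices, the relaxed optimum would be about 23.6, but items are indivisible.
crate E + crate D: weight 2 + 12 = 14 ≤ 16, value 6 + 16 = 22.
crate E + crate C: weight 2 + 5 = 7 ≤ 16, value 6 + 4 = 10.
crate D: weight 12 ≤ 16, value 16.
Best is crate E and crate D with total value 22.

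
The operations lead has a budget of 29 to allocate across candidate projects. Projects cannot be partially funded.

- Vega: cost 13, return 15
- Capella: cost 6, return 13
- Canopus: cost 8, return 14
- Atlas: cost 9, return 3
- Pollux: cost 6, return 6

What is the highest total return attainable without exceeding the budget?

Vega + Capella + Canopus: cost 13 + 6 + 8 = 27 ≤ 29, return 15 + 13 + 14 = 42.
Capella + Canopus + Atlas + Pollux: cost 6 + 8 + 9 + 6 = 29 ≤ 29, return 13 + 14 + 3 + 6 = 36.
Best is Vega, Capella, and Canopus with total return 42.

42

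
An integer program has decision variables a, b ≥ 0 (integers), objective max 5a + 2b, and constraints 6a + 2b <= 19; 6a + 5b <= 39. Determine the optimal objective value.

(a,b)=(1,6) is feasible, giving 17.
(a,b)=(1,5) is feasible, giving 15.
(a,b)=(0,7) is feasible, giving 14.
(a,b)=(0,6) is feasible, giving 12.
No feasible integer point exceeds 17.

17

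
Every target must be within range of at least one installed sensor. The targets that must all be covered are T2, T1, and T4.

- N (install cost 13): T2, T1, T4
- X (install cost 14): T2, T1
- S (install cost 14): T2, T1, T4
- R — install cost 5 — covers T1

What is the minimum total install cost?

13

This is a weighted set-cover instance.
N alone covers T2, T1, T4 — every target.
Total install cost: 13.
No cover costs less than 13.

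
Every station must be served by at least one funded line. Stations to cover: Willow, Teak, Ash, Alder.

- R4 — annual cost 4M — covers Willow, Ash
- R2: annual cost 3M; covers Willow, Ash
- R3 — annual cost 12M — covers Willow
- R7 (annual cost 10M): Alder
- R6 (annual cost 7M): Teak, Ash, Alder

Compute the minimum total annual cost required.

Choose R2 and R6: together they cover Willow, Teak, Ash, Alder — every station.
Total annual cost: 3 + 7 = 10.
No cover costs less than 10.

10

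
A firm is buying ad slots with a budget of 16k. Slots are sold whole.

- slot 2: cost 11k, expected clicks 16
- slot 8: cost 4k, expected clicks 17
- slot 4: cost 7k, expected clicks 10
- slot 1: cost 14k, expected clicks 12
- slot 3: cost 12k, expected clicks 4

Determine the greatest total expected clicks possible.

Treat it as a binary knapsack problem.
Allowing fractional choices, the relaxed optimum would be about 34.4, but ad slots are indivisible.
slot 2 + slot 8: cost 11 + 4 = 15 ≤ 16, expected clicks 16 + 17 = 33.
slot 8 + slot 3: cost 4 + 12 = 16 ≤ 16, expected clicks 17 + 4 = 21.
slot 8 + slot 4: cost 4 + 7 = 11 ≤ 16, expected clicks 17 + 10 = 27.
Best is slot 2 and slot 8 with total expected clicks 33.

33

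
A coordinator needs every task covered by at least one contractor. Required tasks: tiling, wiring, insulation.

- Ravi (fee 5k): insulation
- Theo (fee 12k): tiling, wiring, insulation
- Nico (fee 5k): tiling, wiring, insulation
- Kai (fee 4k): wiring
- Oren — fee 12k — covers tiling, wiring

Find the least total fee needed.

5

This is a weighted set-cover instance.
Nico alone covers tiling, wiring, insulation — every task.
Total fee: 5.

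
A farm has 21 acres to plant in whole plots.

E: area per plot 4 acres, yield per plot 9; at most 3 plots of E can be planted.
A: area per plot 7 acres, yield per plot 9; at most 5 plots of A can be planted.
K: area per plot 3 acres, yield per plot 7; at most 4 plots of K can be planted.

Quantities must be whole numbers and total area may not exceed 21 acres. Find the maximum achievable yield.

Take 3×E and 3×K: area 21 ≤ 21, yield 3·9 + 3·7 = 48.
No other integer combination yields more.

48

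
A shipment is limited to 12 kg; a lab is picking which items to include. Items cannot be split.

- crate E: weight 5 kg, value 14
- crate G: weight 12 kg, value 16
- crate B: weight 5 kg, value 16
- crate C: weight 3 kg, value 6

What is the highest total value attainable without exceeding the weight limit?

30

Allowing fractional choices, the relaxed optimum would be about 34.0, but items are indivisible.
crate E + crate B: weight 5 + 5 = 10 ≤ 12, value 14 + 16 = 30.
crate B + crate C: weight 5 + 3 = 8 ≤ 12, value 16 + 6 = 22.
crate E + crate C: weight 5 + 3 = 8 ≤ 12, value 14 + 6 = 20.
Best is crate E and crate B with total value 30.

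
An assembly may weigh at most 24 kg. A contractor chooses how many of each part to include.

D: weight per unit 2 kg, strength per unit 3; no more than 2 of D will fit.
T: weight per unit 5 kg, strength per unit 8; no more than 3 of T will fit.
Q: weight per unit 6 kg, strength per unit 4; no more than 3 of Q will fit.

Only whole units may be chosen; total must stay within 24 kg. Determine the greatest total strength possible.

31

T has the best ratio (8/5); taking only T gives at most 3×8 = 24 (stopped by the supply cap of 3).
Mixing does better — 1×D, 3×T, and 1×Q: weight 23 ≤ 24, strength 1·3 + 3·8 + 1·4 = 31.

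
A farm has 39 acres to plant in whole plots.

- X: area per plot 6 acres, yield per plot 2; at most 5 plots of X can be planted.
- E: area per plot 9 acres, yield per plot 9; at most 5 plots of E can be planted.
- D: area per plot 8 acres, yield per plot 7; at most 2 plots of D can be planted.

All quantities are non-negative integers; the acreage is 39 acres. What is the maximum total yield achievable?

This is a bounded integer knapsack.
Take 4×E: area 36 ≤ 39, yield 4·9 = 36.
No other integer combination yields more.

36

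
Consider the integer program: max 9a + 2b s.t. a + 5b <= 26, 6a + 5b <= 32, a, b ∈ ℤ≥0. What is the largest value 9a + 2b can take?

(a,b)=(5,0): 1·5+5·0=5≤26, 6·5+5·0=30≤32, objective 45.
(a,b)=(4,1): 1·4+5·1=9≤26, 6·4+5·1=29≤32, objective 38.
(a,b)=(4,0): 1·4+5·0=4≤26, 6·4+5·0=24≤32, objective 36.
The best lattice point is (5,0), giving 45.

45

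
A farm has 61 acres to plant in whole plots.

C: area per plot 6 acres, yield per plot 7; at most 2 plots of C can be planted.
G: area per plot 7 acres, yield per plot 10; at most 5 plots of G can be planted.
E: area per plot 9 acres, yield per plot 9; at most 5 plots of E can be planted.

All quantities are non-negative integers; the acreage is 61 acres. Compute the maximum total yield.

This is a bounded integer knapsack.
G has the best ratio (10/7); taking only G gives at most 5×10 = 50 (stopped by the supply cap of 5).
Mixing does better — 1×C, 5×G, and 2×E: area 59 ≤ 61, yield 1·7 + 5·10 + 2·9 = 75.

75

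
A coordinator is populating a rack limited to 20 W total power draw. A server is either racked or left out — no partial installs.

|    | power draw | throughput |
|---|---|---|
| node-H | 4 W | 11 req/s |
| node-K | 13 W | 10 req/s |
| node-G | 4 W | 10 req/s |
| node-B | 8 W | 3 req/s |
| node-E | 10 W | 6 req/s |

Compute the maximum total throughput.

27

node-H + node-G: power draw 4 + 4 = 8 ≤ 20, throughput 11 + 10 = 21.
node-H + node-G + node-B: power draw 4 + 4 + 8 = 16 ≤ 20, throughput 11 + 10 + 3 = 24.
node-H + node-G + node-E: power draw 4 + 4 + 10 = 18 ≤ 20, throughput 11 + 10 + 6 = 27.
Best is node-H, node-G, and node-E with total throughput 27.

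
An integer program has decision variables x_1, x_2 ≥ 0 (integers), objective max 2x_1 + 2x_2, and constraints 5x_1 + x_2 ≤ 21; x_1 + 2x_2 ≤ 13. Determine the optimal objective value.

16

(x_1,x_2)=(3,5): 5·3+1·5=20≤21, 1·3+2·5=13≤13, objective 16.
(x_1,x_2)=(3,4): 5·3+1·4=19≤21, 1·3+2·4=11≤13, objective 14.
(x_1,x_2)=(2,5): 5·2+1·5=15≤21, 1·2+2·5=12≤13, objective 14.
(x_1,x_2)=(2,4): 5·2+1·4=14≤21, 1·2+2·4=10≤13, objective 12.
The best lattice point is (3,5), giving 16.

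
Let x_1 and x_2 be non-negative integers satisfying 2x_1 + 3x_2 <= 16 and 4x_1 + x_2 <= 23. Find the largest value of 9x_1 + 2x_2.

49

(x_1,x_2)=(5,2): 2·5+3·2=16≤16, 4·5+1·2=22≤23, objective 49.
(x_1,x_2)=(5,1): 2·5+3·1=13≤16, 4·5+1·1=21≤23, objective 47.
(x_1,x_2)=(5,0): 2·5+3·0=10≤16, 4·5+1·0=20≤23, objective 45.
No feasible integer point exceeds 49.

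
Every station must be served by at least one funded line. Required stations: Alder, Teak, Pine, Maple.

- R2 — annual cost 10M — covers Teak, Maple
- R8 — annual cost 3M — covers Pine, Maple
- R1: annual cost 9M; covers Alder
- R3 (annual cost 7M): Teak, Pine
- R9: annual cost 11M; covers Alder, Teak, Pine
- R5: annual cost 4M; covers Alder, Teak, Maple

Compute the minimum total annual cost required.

Choose R8 and R5: together they cover Alder, Teak, Pine, Maple — every station.
Total annual cost: 3 + 4 = 7.

7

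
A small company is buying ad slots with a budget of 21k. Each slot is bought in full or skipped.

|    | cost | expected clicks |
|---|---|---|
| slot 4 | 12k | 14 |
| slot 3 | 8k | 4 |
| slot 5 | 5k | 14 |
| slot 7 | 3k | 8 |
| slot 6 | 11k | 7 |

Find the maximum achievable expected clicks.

Take slot 4, slot 5, and slot 7: cost 12 + 5 + 3 = 20 ≤ 21, expected clicks 14 + 14 + 8 = 36.
No other feasible combination does better.

36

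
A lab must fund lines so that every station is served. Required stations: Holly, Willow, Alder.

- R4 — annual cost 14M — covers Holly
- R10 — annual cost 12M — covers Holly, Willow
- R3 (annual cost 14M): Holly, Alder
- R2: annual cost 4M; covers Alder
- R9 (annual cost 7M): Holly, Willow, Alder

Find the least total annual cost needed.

R9 alone covers Holly, Willow, Alder — every station.
Total annual cost: 7.
No cover costs less than 7.

7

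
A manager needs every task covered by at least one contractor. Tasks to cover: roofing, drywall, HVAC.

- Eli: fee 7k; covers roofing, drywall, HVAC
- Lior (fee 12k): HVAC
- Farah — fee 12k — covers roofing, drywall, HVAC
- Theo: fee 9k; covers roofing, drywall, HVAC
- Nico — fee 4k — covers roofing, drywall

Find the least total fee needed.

Eli alone covers roofing, drywall, HVAC — every task.
Total fee: 7.

7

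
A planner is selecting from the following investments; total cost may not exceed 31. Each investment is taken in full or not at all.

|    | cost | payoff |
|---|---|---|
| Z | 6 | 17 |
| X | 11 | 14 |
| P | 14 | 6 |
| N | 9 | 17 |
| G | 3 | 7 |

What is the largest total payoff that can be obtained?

This is an integer program with binary decision variables.
Allowing fractional choices, the relaxed optimum would be about 55.9, but investments are indivisible.
Z + X + N: cost 6 + 11 + 9 = 26 ≤ 31, payoff 17 + 14 + 17 = 48.
Z + N + G: cost 6 + 9 + 3 = 18 ≤ 31, payoff 17 + 17 + 7 = 41.
Z + X + N + G: cost 6 + 11 + 9 + 3 = 29 ≤ 31, payoff 17 + 14 + 17 + 7 = 55.
Best is Z, X, N, and G with total payoff 55.

55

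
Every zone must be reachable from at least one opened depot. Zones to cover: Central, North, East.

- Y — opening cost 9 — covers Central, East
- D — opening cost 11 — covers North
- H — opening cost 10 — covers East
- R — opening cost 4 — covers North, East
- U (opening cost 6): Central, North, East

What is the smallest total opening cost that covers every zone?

6

U alone covers Central, North, East — every zone.
Total opening cost: 6.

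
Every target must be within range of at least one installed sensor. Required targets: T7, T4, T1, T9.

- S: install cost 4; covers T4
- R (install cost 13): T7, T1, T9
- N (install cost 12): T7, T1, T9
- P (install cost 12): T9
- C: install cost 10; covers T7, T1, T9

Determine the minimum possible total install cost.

Choose S and C: together they cover T7, T4, T1, T9 — every target.
Total install cost: 4 + 10 = 14.
No cover costs less than 14.

14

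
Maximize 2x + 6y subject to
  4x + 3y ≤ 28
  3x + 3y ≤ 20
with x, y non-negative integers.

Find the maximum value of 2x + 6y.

36

The continuous relaxation peaks at (0, 6.67) with value 40.00; rounding to a feasible lattice point costs some objective.
(x,y)=(0,6) is feasible, giving 36.
(x,y)=(1,5) is feasible, giving 32.
(x,y)=(0,5) is feasible, giving 30.
The best lattice point is (0,6), giving 36.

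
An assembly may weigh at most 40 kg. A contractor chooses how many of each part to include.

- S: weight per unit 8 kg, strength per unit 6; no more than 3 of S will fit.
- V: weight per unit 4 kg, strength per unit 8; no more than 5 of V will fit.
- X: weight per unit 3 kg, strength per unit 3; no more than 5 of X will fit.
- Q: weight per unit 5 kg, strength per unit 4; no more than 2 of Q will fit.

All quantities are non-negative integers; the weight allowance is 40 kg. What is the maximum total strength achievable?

59

V has the best ratio (8/4); taking only V gives at most 5×8 = 40 (stopped by the supply cap of 5).
Mixing does better — 5×V, 5×X, and 1×Q: weight 40 ≤ 40, strength 5·8 + 5·3 + 1·4 = 59.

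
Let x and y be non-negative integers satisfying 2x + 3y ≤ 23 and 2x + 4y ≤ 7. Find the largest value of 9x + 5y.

Relaxing integrality, the LP optimum is 31.50 at (x,y) = (3.5, 0), which is not an integer point.
(x,y)=(3,0): 2·3+3·0=6≤23, 2·3+4·0=6≤7, objective 27.
(x,y)=(2,0): 2·2+3·0=4≤23, 2·2+4·0=4≤7, objective 18.
Maximum is 27 at (x,y)=(3,0).

27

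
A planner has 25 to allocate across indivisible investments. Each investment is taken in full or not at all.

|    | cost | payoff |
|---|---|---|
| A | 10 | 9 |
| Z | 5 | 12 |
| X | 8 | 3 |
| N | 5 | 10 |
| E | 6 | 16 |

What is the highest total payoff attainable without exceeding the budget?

Allowing fractional choices, the relaxed optimum would be about 46.1, but investments are indivisible.
Z + X + N + E: cost 5 + 8 + 5 + 6 = 24 ≤ 25, payoff 12 + 3 + 10 + 16 = 41.
A + Z + E: cost 10 + 5 + 6 = 21 ≤ 25, payoff 9 + 12 + 16 = 37.
Z + N + E: cost 5 + 5 + 6 = 16 ≤ 25, payoff 12 + 10 + 16 = 38.
Best is Z, X, N, and E with total payoff 41.

41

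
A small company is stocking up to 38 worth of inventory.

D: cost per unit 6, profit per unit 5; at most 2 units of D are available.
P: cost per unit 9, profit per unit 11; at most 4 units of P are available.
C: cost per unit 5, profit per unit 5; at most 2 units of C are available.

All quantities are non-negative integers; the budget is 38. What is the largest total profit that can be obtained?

P has the best ratio (11/9); taking only P gives at most 4×11 = 44 (stopped by the cost limit).
Optimal: 4×P: cost 36 ≤ 38, profit 4·11 = 44.

44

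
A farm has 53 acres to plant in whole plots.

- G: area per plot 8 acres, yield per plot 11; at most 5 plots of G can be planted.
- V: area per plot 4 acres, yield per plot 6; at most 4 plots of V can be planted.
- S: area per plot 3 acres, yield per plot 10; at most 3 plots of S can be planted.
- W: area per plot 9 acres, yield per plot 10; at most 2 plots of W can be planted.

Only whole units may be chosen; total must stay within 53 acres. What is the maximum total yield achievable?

92

This is a bounded integer knapsack.
S has the best ratio (10/3); taking only S gives at most 3×10 = 30 (stopped by the supply cap of 3).
Mixing does better — 4×G, 3×V, and 3×S: area 53 ≤ 53, yield 4·11 + 3·6 + 3·10 = 92.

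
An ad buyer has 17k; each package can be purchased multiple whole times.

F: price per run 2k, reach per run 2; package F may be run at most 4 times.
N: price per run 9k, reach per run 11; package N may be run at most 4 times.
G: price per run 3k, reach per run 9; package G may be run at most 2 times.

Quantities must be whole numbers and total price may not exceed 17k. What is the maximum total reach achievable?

This is a bounded integer knapsack.
G has the best ratio (9/3); taking only G gives at most 2×9 = 18 (stopped by the supply cap of 2).
Mixing does better — 1×F, 1×N, and 2×G: price 17 ≤ 17, reach 1·2 + 1·11 + 2·9 = 31.

31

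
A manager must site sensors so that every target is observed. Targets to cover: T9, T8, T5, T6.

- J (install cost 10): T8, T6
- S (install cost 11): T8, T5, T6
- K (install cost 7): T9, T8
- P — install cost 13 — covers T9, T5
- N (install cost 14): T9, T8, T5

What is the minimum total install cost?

This is a weighted set-cover instance.
Choose S and K: together they cover T9, T8, T5, T6 — every target.
Total install cost: 11 + 7 = 18.

18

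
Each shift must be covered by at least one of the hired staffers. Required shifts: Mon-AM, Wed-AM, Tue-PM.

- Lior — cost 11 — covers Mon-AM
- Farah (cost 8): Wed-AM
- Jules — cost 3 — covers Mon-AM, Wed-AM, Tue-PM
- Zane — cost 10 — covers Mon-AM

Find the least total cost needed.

Jules alone covers Mon-AM, Wed-AM, Tue-PM — every shift.
Total cost: 3.
No cover costs less than 3.

3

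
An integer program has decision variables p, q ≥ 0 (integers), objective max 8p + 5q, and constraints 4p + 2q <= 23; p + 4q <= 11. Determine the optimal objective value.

(p,q)=(5,1): 4·5+2·1=22≤23, 1·5+4·1=9≤11, objective 45.
(p,q)=(5,0): 4·5+2·0=20≤23, 1·5+4·0=5≤11, objective 40.
(p,q)=(4,1): 4·4+2·1=18≤23, 1·4+4·1=8≤11, objective 37.
(p,q)=(4,0): 4·4+2·0=16≤23, 1·4+4·0=4≤11, objective 32.
The best lattice point is (5,1), giving 45.

45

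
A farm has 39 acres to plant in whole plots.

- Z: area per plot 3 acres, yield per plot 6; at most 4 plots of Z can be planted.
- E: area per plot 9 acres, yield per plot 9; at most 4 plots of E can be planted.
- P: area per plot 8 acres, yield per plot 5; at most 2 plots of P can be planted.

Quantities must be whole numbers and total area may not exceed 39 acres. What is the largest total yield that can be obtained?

51

Take 4×Z and 3×E: area 39 ≤ 39, yield 4·6 + 3·9 = 51.
Z has the best ratio (6/3) and is taken to its limit of 4; remaining capacity is filled optimally with the others.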